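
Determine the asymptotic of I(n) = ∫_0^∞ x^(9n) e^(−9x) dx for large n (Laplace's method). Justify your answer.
I(n) ~ (sqrt(2π·9n) / 9) · (9n/(9e))^(9n)

Write the integrand as exp(9n ln x − 9x) and set f(x) = 9n ln x − 9x. Then f'(x) = 9n/x − 9 = 0 at x* = 9n/9, and f''(x*) = −9n/x*^2 = −9^2/(9n). Laplace's method (interior maximum) gives
  I(n) ~ e^(f(x*)) · sqrt(2π / |f''(x*)|)
        = exp(9n ln(9n/9) − 9n) · sqrt(2π · 9n / 9^2)
        = (9n/9)^(9n) e^(−9n) · sqrt(2π·9n) / 9
        = (sqrt(2π·9n) / 9) · (9n/(9e))^(9n).
This matches Γ(9n+1)/9^(9n+1) with Stirling applied to Γ.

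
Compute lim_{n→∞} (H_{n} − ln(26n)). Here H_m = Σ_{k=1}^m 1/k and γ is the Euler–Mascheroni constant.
lim = −ln 26 + γ

By Euler-Maclaurin, H_m = ln m + γ + O(1/m). So
  H_{n} − ln(26n) = ln(n) + γ − ln(26n) + O(1/n)
                       = ln(1/26) + γ + O(1/n).
Hence the limit is ln(1/26) + γ.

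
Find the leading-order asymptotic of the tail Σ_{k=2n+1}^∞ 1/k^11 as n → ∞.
Σ_{k>2n} 1/k^11 ~ 1/(10 · (2n)^10)

Compare to the integral: ∫_{2n}^∞ x^(−11) dx = [−x^(−10)/10]_{2n}^∞ = 1/((11−1)·(2n)^10). Euler-Maclaurin then gives
  Σ_{k>2n} 1/k^11 = ∫_{2n}^∞ dx/x^11 − 1/(2·(2n)^11) + O(1/(2n)^12).
(Equivalently this is ζ(11) − Σ_{k≤2n} 1/k^11.)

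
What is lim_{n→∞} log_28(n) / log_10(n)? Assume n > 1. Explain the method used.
lim = ln(10) / ln(28) = log_28(10)

Change of base: log_28(n) = ln n / ln 28 and log_10(n) = ln n / ln 10. The ratio is (ln n / ln 28) · (ln 10 / ln n) = ln 10 / ln 28, a constant independent of n. So the limit is ln 10 / ln 28 = log_28(10).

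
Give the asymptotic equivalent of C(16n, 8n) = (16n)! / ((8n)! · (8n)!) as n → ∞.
C(16n, 8n) ~ (4)^(8n) · sqrt(1/(π·8n))

Write N = 8n. Apply Stirling to each factorial:
  (2N)! ~ sqrt(2π·2N) · (2N/e)^(2N),
  N! ~ sqrt(2π N) · (N/e)^N,
  (1N)! ~ sqrt(2π·1N) · (1N/e)^(1N).
The exponential factors combine to (2N)^(2N) / (N^N · (1N)^(1N)) = 2^(2N)/1^(1N) = (2^2/1^1)^N = (4)^N.
The square-root prefactors combine to sqrt(2π·2N) / (sqrt(2π N)·sqrt(2π·1N)) = sqrt(2 / (2π·1·N)) = sqrt(1/(π·8n)).
Substituting N = 8n: C(16n, 8n) ~ (4)^(8n) · sqrt(1/(π·8n)).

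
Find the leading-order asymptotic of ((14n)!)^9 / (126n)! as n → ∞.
((14n)!)^9/(126n)! ~ ((2π·14n)^(8/2) / 3) · 9^(−9·14n)  →  0

Write N = 14n. Stirling: N! ~ sqrt(2π N)(N/e)^N and (9N)! ~ sqrt(2π·9N)·(9N/e)^(9N).
  (N!)^9/(9N)! ~ (2π N)^(9/2) (N/e)^(9N) / [sqrt(2π·9N) (9N/e)^(9N)]
     = (2π N)^(9/2) / sqrt(2π·9N) · (N/(9N))^(9N)
     = (2π N)^((9−1)/2) / 3 · 9^(−9N).
Since 9^9 > 1, the factor 9^(−9N) decays exponentially, so the ratio → 0. Substituting N = 14n gives the stated form.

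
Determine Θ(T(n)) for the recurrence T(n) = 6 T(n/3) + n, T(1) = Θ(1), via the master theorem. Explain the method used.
T(n) = Θ(n^(log_3 6))

Master theorem: compare f(n) = n to n^(log_3 6) where log_3 6 ≈ 1.631. Since 1 < log_3 6, we have f(n) = O(n^(log_3 6 − ε)) for some ε > 0 — Case 1. Hence T(n) = Θ(n^(log_3 6)).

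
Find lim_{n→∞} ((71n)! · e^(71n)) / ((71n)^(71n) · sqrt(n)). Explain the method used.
lim = sqrt(2π·71)

Stirling: (71n)! ~ sqrt(2π·71n) · (71n/e)^(71n). Hence
  (71n)! · e^(71n) / (71n)^(71n) ~ sqrt(2π·71n).
Dividing by sqrt(n): sqrt(2π·71n) / sqrt(n) = sqrt(2π·71) · n^((1−1)/2), so the limit is sqrt(2π·71).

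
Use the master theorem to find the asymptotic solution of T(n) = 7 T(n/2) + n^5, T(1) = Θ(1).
T(n) = Θ(n^5)

log_2 7 ≈ 2.807. f(n) = n^5 dominates n^(log_2 7) since 5 > 2.807, and the regularity condition a·f(n/b) = 7·(n/2)^5 = (7/32)·n^5 ≤ c·f(n) holds with c = 7/32 ≈ 0.219 < 1. So this is Case 3: T(n) = Θ(f(n)) = Θ(n^5).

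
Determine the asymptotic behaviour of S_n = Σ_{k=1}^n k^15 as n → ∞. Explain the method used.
S_n ~ n^16 / 16

By integral comparison (Euler-Maclaurin), Σ_{k=1}^n k^15 = ∫_0^n x^15 dx + O(n^15) = n^16/16 + O(n^15). (Equivalently, Faulhaber's formula gives the same leading term.)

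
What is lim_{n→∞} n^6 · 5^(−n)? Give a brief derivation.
lim = 0

Exponentials with base > 1 dominate every fixed polynomial: for any fixed c, n^c / 5^n → 0 as n → ∞ (e.g. by the ratio test, or by writing 5^n = e^(n ln 5) and noting e^(n ln 5) / n^c → ∞). Hence n^6 · 5^(−n) = n^6 / 5^n → 0.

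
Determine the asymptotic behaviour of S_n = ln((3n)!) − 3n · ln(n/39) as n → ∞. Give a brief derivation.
S_n ~ 3n · (ln 117 − 1) + O(ln n)

Stirling: ln((3n)!) = 3n ln(3n) − 3n + O(ln n).
  S_n = 3n ln(3n) − 3n − 3n ln(n/39) + O(ln n)
      = 3n ln(3n) − 3n ln n + 3n ln 39 − 3n + O(ln n)
      = 3n ln 3 + 3n ln 39 − 3n + O(ln n)
      = 3n (ln 117 − 1) + O(ln n).
Numerically ln(117) − 1 ≈ 3.7622.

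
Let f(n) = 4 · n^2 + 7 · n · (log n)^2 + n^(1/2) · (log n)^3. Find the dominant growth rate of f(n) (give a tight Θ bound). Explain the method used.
f(n) ∈ Θ(n^2)

Compare the terms by growth order. For large n, n^a · (log n)^b dominates n^a' · (log n)^b' iff a > a', or (a = a' and b > b'). Ranking the 3 terms shows the dominant one is 4 · n^2. Hence f(n) ∈ Θ(n^2).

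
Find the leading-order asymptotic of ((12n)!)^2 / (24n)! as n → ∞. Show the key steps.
((12n)!)^2/(24n)! ~ ((2π·12n)^(1/2) / sqrt(2)) · 2^(−2·12n)  →  0

Write N = 12n. Stirling: N! ~ sqrt(2π N)(N/e)^N and (2N)! ~ sqrt(2π·2N)·(2N/e)^(2N).
  (N!)^2/(2N)! ~ (2π N)^(2/2) (N/e)^(2N) / [sqrt(2π·2N) (2N/e)^(2N)]
     = (2π N)^(2/2) / sqrt(2π·2N) · (N/(2N))^(2N)
     = (2π N)^((2−1)/2) / sqrt(2) · 2^(−2N).
Since 2^2 > 1, the factor 2^(−2N) decays exponentially, so the ratio → 0. Substituting N = 12n gives the stated form.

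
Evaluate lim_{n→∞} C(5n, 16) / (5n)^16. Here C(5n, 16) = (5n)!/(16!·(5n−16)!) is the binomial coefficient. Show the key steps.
lim = 1/16! = 1/20922789888000

With N = 5n → ∞: C(N, 16) / N^16 = [N(N−1)…(N−15)] / (16! · N^16) = (1/16!) · 1 · (1 − 1/(5n)) · … · (1 − 15/(5n)). Each factor → 1 as N → ∞, so the limit is 1/16! = 1/20922789888000.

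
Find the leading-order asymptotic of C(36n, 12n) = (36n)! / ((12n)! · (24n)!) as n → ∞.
C(36n, 12n) ~ (27/4)^(12n) · sqrt(3/(4π·12n))

Write N = 12n. Apply Stirling to each factorial:
  (3N)! ~ sqrt(2π·3N) · (3N/e)^(3N),
  N! ~ sqrt(2π N) · (N/e)^N,
  (2N)! ~ sqrt(2π·2N) · (2N/e)^(2N).
The exponential factors combine to (3N)^(3N) / (N^N · (2N)^(2N)) = 3^(3N)/2^(2N) = (3^3/2^2)^N = (27/4)^N.
The square-root prefactors combine to sqrt(2π·3N) / (sqrt(2π N)·sqrt(2π·2N)) = sqrt(3 / (2π·2·N)) = sqrt(3/(4π·12n)).
Substituting N = 12n: C(36n, 12n) ~ (27/4)^(12n) · sqrt(3/(4π·12n)).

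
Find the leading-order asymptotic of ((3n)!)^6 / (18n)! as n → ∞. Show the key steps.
((3n)!)^6/(18n)! ~ ((2π·3n)^(5/2) / sqrt(6)) · 6^(−6·3n)  →  0

Write N = 3n. Stirling: N! ~ sqrt(2π N)(N/e)^N and (6N)! ~ sqrt(2π·6N)·(6N/e)^(6N).
  (N!)^6/(6N)! ~ (2π N)^(6/2) (N/e)^(6N) / [sqrt(2π·6N) (6N/e)^(6N)]
     = (2π N)^(6/2) / sqrt(2π·6N) · (N/(6N))^(6N)
     = (2π N)^((6−1)/2) / sqrt(6) · 6^(−6N).
Since 6^6 > 1, the factor 6^(−6N) decays exponentially, so the ratio → 0. Substituting N = 3n gives the stated form.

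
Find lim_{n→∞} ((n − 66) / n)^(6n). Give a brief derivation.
lim = e^(−396)

Rewrite as (1 − 66/n)^(6n). By the standard limit (1 + x/n)^n → e^x, we have (1 − 66/n)^n → e^(−66), and raising to the 6th power gives e^(−396).
More precisely, ln[(1 − 66/n)^(6n)] = 6n · ln(1 − 66/n) = 6n · (-66/n + O(1/n^2)) = -396 + O(1/n) → -396.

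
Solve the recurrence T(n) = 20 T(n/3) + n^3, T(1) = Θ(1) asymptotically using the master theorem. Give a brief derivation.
T(n) = Θ(n^3)

log_3 20 ≈ 2.727. f(n) = n^3 dominates n^(log_3 20) since 3 > 2.727, and the regularity condition a·f(n/b) = 20·(n/3)^3 = (20/27)·n^3 ≤ c·f(n) holds with c = 20/27 ≈ 0.741 < 1. So this is Case 3: T(n) = Θ(f(n)) = Θ(n^3).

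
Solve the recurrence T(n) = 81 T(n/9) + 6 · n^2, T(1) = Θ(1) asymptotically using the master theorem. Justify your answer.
T(n) = Θ(n^2 log n)

log_9 81 = 2, and f(n) = 6 · n^2 = Θ(n^(log_9 81)). This is Case 2 of the master theorem: T(n) = Θ(f(n) · log n) = Θ(n^2 log n).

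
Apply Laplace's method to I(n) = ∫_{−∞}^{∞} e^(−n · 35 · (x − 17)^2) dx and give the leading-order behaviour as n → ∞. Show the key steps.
I(n) = sqrt(π/(35n))

Here φ(x) = 35 · (x − 17)^2 has its unique minimum at x* = 17 with φ(x*) = 0 and φ''(x*) = 70. Laplace's method gives
  I(n) ~ e^(−n φ(x*)) · sqrt(2π / (n · φ''(x*))) = sqrt(2π / (70n)) = sqrt(π/(35n)).
This is exact: substituting u = (x − 17)·sqrt(35n) gives I(n) = (1/sqrt(35n)) ∫_{−∞}^{∞} e^(−u^2) du = sqrt(π/(35n)).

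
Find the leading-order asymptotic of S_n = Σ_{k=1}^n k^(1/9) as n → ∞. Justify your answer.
S_n ~ (9/10) · n^(10/9)

Integral comparison: Σ_{k=1}^n k^(1/9) = ∫_0^n x^(1/9) dx + O(n^(1/9)). The integral is n^(1 + 1/9) / (1 + 1/9) = n^((1+9)/9) / ((1+9)/9) = (9/10) · n^(10/9).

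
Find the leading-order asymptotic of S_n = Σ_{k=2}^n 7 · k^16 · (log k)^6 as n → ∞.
S_n ~ 7 · n^17 · (log n)^6 / 17

By integral comparison, S_n = ∫_1^n 7 · x^16 · (log x)^6 dx + O(n^16 · (log n)^6). For the integral, the leading term of ∫_1^n x^16 (log x)^6 dx is n^17/17 · (log n)^6 (by repeated integration by parts; each step lowers the log-exponent and produces a relatively O(1/log n) correction). Hence S_n ~ 7 · n^17 · (log n)^6 / 17.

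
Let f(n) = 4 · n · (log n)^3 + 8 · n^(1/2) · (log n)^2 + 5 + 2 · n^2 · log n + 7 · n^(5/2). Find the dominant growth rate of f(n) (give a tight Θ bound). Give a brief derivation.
f(n) ∈ Θ(n^(5/2))

Compare the terms by growth order. For large n, n^a · (log n)^b dominates n^a' · (log n)^b' iff a > a', or (a = a' and b > b'). Ranking the 5 terms shows the dominant one is 7 · n^(5/2). Hence f(n) ∈ Θ(n^(5/2)).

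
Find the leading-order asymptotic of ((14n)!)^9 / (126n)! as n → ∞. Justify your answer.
((14n)!)^9/(126n)! ~ ((2π·14n)^(8/2) / 3) · 9^(−9·14n)  →  0

Write N = 14n. Stirling: N! ~ sqrt(2π N)(N/e)^N and (9N)! ~ sqrt(2π·9N)·(9N/e)^(9N).
  (N!)^9/(9N)! ~ (2π N)^(9/2) (N/e)^(9N) / [sqrt(2π·9N) (9N/e)^(9N)]
     = (2π N)^(9/2) / sqrt(2π·9N) · (N/(9N))^(9N)
     = (2π N)^((9−1)/2) / 3 · 9^(−9N).
Since 9^9 > 1, the factor 9^(−9N) decays exponentially, so the ratio → 0. Substituting N = 14n gives the stated form.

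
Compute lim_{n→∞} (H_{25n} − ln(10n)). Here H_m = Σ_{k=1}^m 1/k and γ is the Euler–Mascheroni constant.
lim = ln(5/2) + γ

By Euler-Maclaurin, H_m = ln m + γ + O(1/m). So
  H_{25n} − ln(10n) = ln(25n) + γ − ln(10n) + O(1/n)
                       = ln(25/10) + γ + O(1/n).
Hence the limit is ln(25/10) + γ (= ln(5/2)).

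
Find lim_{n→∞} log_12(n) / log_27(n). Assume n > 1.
lim = ln(27) / ln(12) = log_12(27)

Change of base: log_12(n) = ln n / ln 12 and log_27(n) = ln n / ln 27. The ratio is (ln n / ln 12) · (ln 27 / ln n) = ln 27 / ln 12, a constant independent of n. So the limit is ln 27 / ln 12 = log_12(27).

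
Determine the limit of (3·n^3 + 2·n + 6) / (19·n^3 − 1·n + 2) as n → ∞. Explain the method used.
lim = 3/19

For large n the leading n^3 terms dominate both numerator and denominator. Dividing top and bottom by n^3, every other term tends to 0, leaving 3/19.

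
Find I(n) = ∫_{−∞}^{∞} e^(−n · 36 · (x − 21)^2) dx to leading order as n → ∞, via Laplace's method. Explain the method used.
I(n) = sqrt(π/(36n))

Here φ(x) = 36 · (x − 21)^2 has its unique minimum at x* = 21 with φ(x*) = 0 and φ''(x*) = 72. Laplace's method gives
  I(n) ~ e^(−n φ(x*)) · sqrt(2π / (n · φ''(x*))) = sqrt(2π / (72n)) = sqrt(π/(36n)).
This is exact: substituting u = (x − 21)·sqrt(36n) gives I(n) = (1/sqrt(36n)) ∫_{−∞}^{∞} e^(−u^2) du = sqrt(π/(36n)).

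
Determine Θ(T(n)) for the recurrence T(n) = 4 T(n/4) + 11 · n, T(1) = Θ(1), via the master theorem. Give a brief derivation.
T(n) = Θ(n log n)

log_4 4 = 1, and f(n) = 11 · n = Θ(n^(log_4 4)). This is Case 2 of the master theorem: T(n) = Θ(f(n) · log n) = Θ(n log n).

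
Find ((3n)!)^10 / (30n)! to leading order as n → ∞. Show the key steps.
((3n)!)^10/(30n)! ~ ((2π·3n)^(9/2) / sqrt(10)) · 10^(−10·3n)  →  0

Write N = 3n. Stirling: N! ~ sqrt(2π N)(N/e)^N and (10N)! ~ sqrt(2π·10N)·(10N/e)^(10N).
  (N!)^10/(10N)! ~ (2π N)^(10/2) (N/e)^(10N) / [sqrt(2π·10N) (10N/e)^(10N)]
     = (2π N)^(10/2) / sqrt(2π·10N) · (N/(10N))^(10N)
     = (2π N)^((10−1)/2) / sqrt(10) · 10^(−10N).
Since 10^10 > 1, the factor 10^(−10N) decays exponentially, so the ratio → 0. Substituting N = 3n gives the stated form.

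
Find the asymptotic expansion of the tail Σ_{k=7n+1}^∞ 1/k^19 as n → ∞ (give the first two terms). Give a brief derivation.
Σ_{k>7n} 1/k^19 = 1/(18 · (7n)^18) − 1/(2 · (7n)^19) + O(1/(7n)^20)

Compare to the integral: ∫_{7n}^∞ x^(−19) dx = [−x^(−18)/18]_{7n}^∞ = 1/((19−1)·(7n)^18). The Euler-Maclaurin correction adds −f(7n)/2 = −1/(2·(7n)^19). Euler-Maclaurin then gives
  Σ_{k>7n} 1/k^19 = ∫_{7n}^∞ dx/x^19 − 1/(2·(7n)^19) + O(1/(7n)^20).
(Equivalently this is ζ(19) − Σ_{k≤7n} 1/k^19.)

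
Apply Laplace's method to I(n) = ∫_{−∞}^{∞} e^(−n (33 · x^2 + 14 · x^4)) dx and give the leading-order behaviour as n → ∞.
I(n) ~ sqrt(π/(33n))

φ(x) = 33 · x^2 + 14 · x^4 has its unique global minimum at x* = 0 (since φ'(x) = 66x + 56x^3 = 0 only at x = 0 for real x with both coefficients positive, and φ → ∞ as |x| → ∞). At x* = 0, φ(0) = 0 and φ''(0) = 66. Laplace's method then gives
  I(n) ~ sqrt(2π / (n · φ''(0))) · e^(−n φ(0)) = sqrt(2π / (66n)) = sqrt(π/(33n)).
The 14 · x^4 term contributes only at subleading order (an O(1/n) relative correction).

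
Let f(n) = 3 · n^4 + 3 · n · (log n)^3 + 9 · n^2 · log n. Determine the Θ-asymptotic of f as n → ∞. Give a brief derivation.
f(n) ∈ Θ(n^4)

Compare the terms by growth order. For large n, n^a · (log n)^b dominates n^a' · (log n)^b' iff a > a', or (a = a' and b > b'). Ranking the 3 terms shows the dominant one is 3 · n^4. Hence f(n) ∈ Θ(n^4).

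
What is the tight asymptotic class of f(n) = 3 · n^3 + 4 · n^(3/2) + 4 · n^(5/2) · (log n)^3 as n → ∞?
f(n) ∈ Θ(n^3)

Compare the terms by growth order. For large n, n^a · (log n)^b dominates n^a' · (log n)^b' iff a > a', or (a = a' and b > b'). Ranking the 3 terms shows the dominant one is 3 · n^3. Hence f(n) ∈ Θ(n^3).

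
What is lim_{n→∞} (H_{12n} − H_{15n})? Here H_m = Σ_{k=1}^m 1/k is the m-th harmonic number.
lim = ln(12/15) = ln(4/5)

Euler-Maclaurin gives H_m = ln m + γ + 1/(2m) + O(1/m^2). The γ and O(1/m) terms cancel in the difference:
  H_{12n} − H_{15n} = ln(12n) − ln(15n) + O(1/n) = ln(12/15) + O(1/n).
Hence the limit is ln(12/15) = ln(4/5).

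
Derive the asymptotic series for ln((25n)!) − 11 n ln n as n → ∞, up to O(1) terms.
ln((25n)!) − 11 n ln n = 14 n ln n + 25(ln 25 − 1) n + (1/2) ln(2π·25n) + O(1/n)

Stirling: ln((25n)!) = 25n ln(25n) − 25n + (1/2) ln(2π·25n) + O(1/n).
Expand 25n ln(25n) = 25n (ln n + ln 25) = 25n ln n + 25n ln 25.
Subtract 11n ln n: leading term is (25 − 11) n ln n = 14 n ln n. The next term is 25n ln 25 − 25n = 25(ln 25 − 1) n. Then the (1/2) ln(2π·25n) correction.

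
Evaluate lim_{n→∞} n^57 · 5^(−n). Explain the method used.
lim = 0

Exponentials with base > 1 dominate every fixed polynomial: for any fixed c, n^c / 5^n → 0 as n → ∞ (e.g. by the ratio test, or by writing 5^n = e^(n ln 5) and noting e^(n ln 5) / n^c → ∞). Hence n^57 · 5^(−n) = n^57 / 5^n → 0.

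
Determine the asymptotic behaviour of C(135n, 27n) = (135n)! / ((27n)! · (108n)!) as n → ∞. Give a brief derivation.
C(135n, 27n) ~ (3125/256)^(27n) · sqrt(5/(8π·27n))

Write N = 27n. Apply Stirling to each factorial:
  (5N)! ~ sqrt(2π·5N) · (5N/e)^(5N),
  N! ~ sqrt(2π N) · (N/e)^N,
  (4N)! ~ sqrt(2π·4N) · (4N/e)^(4N).
The exponential factors combine to (5N)^(5N) / (N^N · (4N)^(4N)) = 5^(5N)/4^(4N) = (5^5/4^4)^N = (3125/256)^N.
The square-root prefactors combine to sqrt(2π·5N) / (sqrt(2π N)·sqrt(2π·4N)) = sqrt(5 / (2π·4·N)) = sqrt(5/(8π·27n)).
Substituting N = 27n: C(135n, 27n) ~ (3125/256)^(27n) · sqrt(5/(8π·27n)).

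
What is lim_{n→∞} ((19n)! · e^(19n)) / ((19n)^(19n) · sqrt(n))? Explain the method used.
lim = sqrt(2π·19)

Stirling: (19n)! ~ sqrt(2π·19n) · (19n/e)^(19n). Hence
  (19n)! · e^(19n) / (19n)^(19n) ~ sqrt(2π·19n).
Dividing by sqrt(n): sqrt(2π·19n) / sqrt(n) = sqrt(2π·19) · n^((1−1)/2), so the limit is sqrt(2π·19).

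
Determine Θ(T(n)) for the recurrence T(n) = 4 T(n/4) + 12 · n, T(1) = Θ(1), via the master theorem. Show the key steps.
T(n) = Θ(n log n)

log_4 4 = 1, and f(n) = 12 · n = Θ(n^(log_4 4)). This is Case 2 of the master theorem: T(n) = Θ(f(n) · log n) = Θ(n log n).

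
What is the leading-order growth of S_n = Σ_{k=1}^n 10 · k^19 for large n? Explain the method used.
S_n ~ n^20 / 2

By integral comparison (Euler-Maclaurin), Σ_{k=1}^n 10 · k^19 = 10 · ∫_0^n x^19 dx + O(n^19) = 10 · n^20/20 = n^20 / 2 + O(n^19). (Equivalently, Faulhaber's formula gives the same leading term.)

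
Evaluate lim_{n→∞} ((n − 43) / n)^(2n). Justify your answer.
lim = e^(−86)

Rewrite as (1 − 43/n)^(2n). By the standard limit (1 + x/n)^n → e^x, we have (1 − 43/n)^n → e^(−43), and raising to the 2nd power gives e^(−86).
More precisely, ln[(1 − 43/n)^(2n)] = 2n · ln(1 − 43/n) = 2n · (-43/n + O(1/n^2)) = -86 + O(1/n) → -86.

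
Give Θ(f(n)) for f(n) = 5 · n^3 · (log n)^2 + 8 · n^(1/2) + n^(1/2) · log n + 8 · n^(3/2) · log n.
f(n) ∈ Θ(n^3 · (log n)^2)

Compare the terms by growth order. For large n, n^a · (log n)^b dominates n^a' · (log n)^b' iff a > a', or (a = a' and b > b'). Ranking the 4 terms shows the dominant one is 5 · n^3 · (log n)^2. Hence f(n) ∈ Θ(n^3 · (log n)^2).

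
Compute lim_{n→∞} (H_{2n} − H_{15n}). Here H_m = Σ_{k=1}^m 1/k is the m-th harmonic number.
lim = ln(2/15)

Euler-Maclaurin gives H_m = ln m + γ + 1/(2m) + O(1/m^2). The γ and O(1/m) terms cancel in the difference:
  H_{2n} − H_{15n} = ln(2n) − ln(15n) + O(1/n) = ln(2/15) + O(1/n).
Hence the limit is ln(2/15).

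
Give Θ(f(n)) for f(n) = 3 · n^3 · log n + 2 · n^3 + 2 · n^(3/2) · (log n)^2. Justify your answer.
f(n) ∈ Θ(n^3 · log n)

Compare the terms by growth order. For large n, n^a · (log n)^b dominates n^a' · (log n)^b' iff a > a', or (a = a' and b > b'). Ranking the 3 terms shows the dominant one is 3 · n^3 · log n. Hence f(n) ∈ Θ(n^3 · log n).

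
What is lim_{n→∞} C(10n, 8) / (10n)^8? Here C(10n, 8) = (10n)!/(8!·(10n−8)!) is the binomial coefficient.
lim = 1/8! = 1/40320

With N = 10n → ∞: C(N, 8) / N^8 = [N(N−1)…(N−7)] / (8! · N^8) = (1/8!) · 1 · (1 − 1/(10n)) · … · (1 − 7/(10n)). Each factor → 1 as N → ∞, so the limit is 1/8! = 1/40320.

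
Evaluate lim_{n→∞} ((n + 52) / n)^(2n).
lim = e^104

Rewrite as (1 + 52/n)^(2n). By the standard limit (1 + x/n)^n → e^x, we have (1 + 52/n)^n → e^52, and raising to the 2nd power gives e^104.
More precisely, ln[(1 + 52/n)^(2n)] = 2n · ln(1 + 52/n) = 2n · (52/n + O(1/n^2)) = 104 + O(1/n) → 104.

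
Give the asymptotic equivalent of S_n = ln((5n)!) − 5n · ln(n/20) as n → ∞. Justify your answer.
S_n ~ 5n · (ln 100 − 1) + O(ln n)

Stirling: ln((5n)!) = 5n ln(5n) − 5n + O(ln n).
  S_n = 5n ln(5n) − 5n − 5n ln(n/20) + O(ln n)
      = 5n ln(5n) − 5n ln n + 5n ln 20 − 5n + O(ln n)
      = 5n ln 5 + 5n ln 20 − 5n + O(ln n)
      = 5n (ln 100 − 1) + O(ln n).
Numerically ln(100) − 1 ≈ 3.6052.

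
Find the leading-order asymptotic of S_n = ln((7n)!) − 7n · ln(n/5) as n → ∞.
S_n ~ 7n · (ln 35 − 1) + O(ln n)

Stirling: ln((7n)!) = 7n ln(7n) − 7n + O(ln n).
  S_n = 7n ln(7n) − 7n − 7n ln(n/5) + O(ln n)
      = 7n ln(7n) − 7n ln n + 7n ln 5 − 7n + O(ln n)
      = 7n ln 7 + 7n ln 5 − 7n + O(ln n)
      = 7n (ln 35 − 1) + O(ln n).
Numerically ln(35) − 1 ≈ 2.5553.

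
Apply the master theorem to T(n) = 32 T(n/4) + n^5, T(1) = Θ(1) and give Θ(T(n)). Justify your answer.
T(n) = Θ(n^5)

log_4 32 ≈ 2.500. f(n) = n^5 dominates n^(log_4 32) since 5 > 2.500, and the regularity condition a·f(n/b) = 32·(n/4)^5 = (32/1024)·n^5 ≤ c·f(n) holds with c = 32/1024 ≈ 0.0312 < 1. So this is Case 3: T(n) = Θ(f(n)) = Θ(n^5).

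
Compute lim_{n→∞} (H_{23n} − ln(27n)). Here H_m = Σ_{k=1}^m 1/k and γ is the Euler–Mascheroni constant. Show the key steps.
lim = ln(23/27) + γ

By Euler-Maclaurin, H_m = ln m + γ + O(1/m). So
  H_{23n} − ln(27n) = ln(23n) + γ − ln(27n) + O(1/n)
                       = ln(23/27) + γ + O(1/n).
Hence the limit is ln(23/27) + γ.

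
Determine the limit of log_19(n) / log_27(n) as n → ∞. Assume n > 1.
lim = ln(27) / ln(19) = log_19(27)

Change of base: log_19(n) = ln n / ln 19 and log_27(n) = ln n / ln 27. The ratio is (ln n / ln 19) · (ln 27 / ln n) = ln 27 / ln 19, a constant independent of n. So the limit is ln 27 / ln 19 = log_19(27).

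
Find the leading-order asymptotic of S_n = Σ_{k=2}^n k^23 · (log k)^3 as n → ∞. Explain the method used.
S_n ~ n^24 · (log n)^3 / 24

By integral comparison, S_n = ∫_1^n x^23 · (log x)^3 dx + O(n^23 · (log n)^3). For the integral, the leading term of ∫_1^n x^23 (log x)^3 dx is n^24/24 · (log n)^3 (by repeated integration by parts; each step lowers the log-exponent and produces a relatively O(1/log n) correction). Hence S_n ~ n^24 · (log n)^3 / 24.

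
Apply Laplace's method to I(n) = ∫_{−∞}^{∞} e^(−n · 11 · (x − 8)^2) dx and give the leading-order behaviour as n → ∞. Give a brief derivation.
I(n) = sqrt(π/(11n))

Here φ(x) = 11 · (x − 8)^2 has its unique minimum at x* = 8 with φ(x*) = 0 and φ''(x*) = 22. Laplace's method gives
  I(n) ~ e^(−n φ(x*)) · sqrt(2π / (n · φ''(x*))) = sqrt(2π / (22n)) = sqrt(π/(11n)).
This is exact: substituting u = (x − 8)·sqrt(11n) gives I(n) = (1/sqrt(11n)) ∫_{−∞}^{∞} e^(−u^2) du = sqrt(π/(11n)).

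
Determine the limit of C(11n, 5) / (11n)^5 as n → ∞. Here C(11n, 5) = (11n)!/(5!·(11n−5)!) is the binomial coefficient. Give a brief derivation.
lim = 1/5! = 1/120

With N = 11n → ∞: C(N, 5) / N^5 = [N(N−1)…(N−4)] / (5! · N^5) = (1/5!) · 1 · (1 − 1/(11n)) · (1 − 2/(11n)) · (1 − 3/(11n)) · (1 − 4/(11n)). Each factor → 1 as N → ∞, so the limit is 1/5! = 1/120.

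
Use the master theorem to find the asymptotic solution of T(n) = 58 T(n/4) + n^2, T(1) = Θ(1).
T(n) = Θ(n^(log_4 58))

Master theorem: compare f(n) = n^2 to n^(log_4 58) where log_4 58 ≈ 2.929. Since 2 < log_4 58, we have f(n) = O(n^(log_4 58 − ε)) for some ε > 0 — Case 1. Hence T(n) = Θ(n^(log_4 58)).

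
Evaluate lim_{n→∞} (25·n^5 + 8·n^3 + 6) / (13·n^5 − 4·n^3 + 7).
lim = 25/13

For large n the leading n^5 terms dominate both numerator and denominator. Dividing top and bottom by n^5, every other term tends to 0, leaving 25/13.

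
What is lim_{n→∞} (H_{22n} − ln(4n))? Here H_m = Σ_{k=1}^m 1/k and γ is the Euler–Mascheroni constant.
lim = ln(11/2) + γ

By Euler-Maclaurin, H_m = ln m + γ + O(1/m). So
  H_{22n} − ln(4n) = ln(22n) + γ − ln(4n) + O(1/n)
                       = ln(22/4) + γ + O(1/n).
Hence the limit is ln(22/4) + γ (= ln(11/2)).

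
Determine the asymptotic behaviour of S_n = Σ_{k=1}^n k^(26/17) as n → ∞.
S_n ~ (17/43) · n^(43/17)

Integral comparison: Σ_{k=1}^n k^(26/17) = ∫_0^n x^(26/17) dx + O(n^(26/17)). The integral is n^(1 + 26/17) / (1 + 26/17) = n^((26+17)/17) / ((26+17)/17) = (17/43) · n^(43/17).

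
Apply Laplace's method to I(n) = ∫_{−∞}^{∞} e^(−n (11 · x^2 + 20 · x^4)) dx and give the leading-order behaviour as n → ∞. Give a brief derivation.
I(n) ~ sqrt(π/(11n))

φ(x) = 11 · x^2 + 20 · x^4 has its unique global minimum at x* = 0 (since φ'(x) = 22x + 80x^3 = 0 only at x = 0 for real x with both coefficients positive, and φ → ∞ as |x| → ∞). At x* = 0, φ(0) = 0 and φ''(0) = 22. Laplace's method then gives
  I(n) ~ sqrt(2π / (n · φ''(0))) · e^(−n φ(0)) = sqrt(2π / (22n)) = sqrt(π/(11n)).
The 20 · x^4 term contributes only at subleading order (an O(1/n) relative correction).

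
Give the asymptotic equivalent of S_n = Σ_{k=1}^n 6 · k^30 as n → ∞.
S_n ~ 6 · n^31 / 31

By integral comparison (Euler-Maclaurin), Σ_{k=1}^n 6 · k^30 = 6 · ∫_0^n x^30 dx + O(n^30) = 6 · n^31/31 + O(n^30). (Equivalently, Faulhaber's formula gives the same leading term.)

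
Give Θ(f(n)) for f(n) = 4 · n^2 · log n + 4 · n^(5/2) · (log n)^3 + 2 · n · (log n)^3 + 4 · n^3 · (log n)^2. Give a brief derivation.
f(n) ∈ Θ(n^3 · (log n)^2)

Compare the terms by growth order. For large n, n^a · (log n)^b dominates n^a' · (log n)^b' iff a > a', or (a = a' and b > b'). Ranking the 4 terms shows the dominant one is 4 · n^3 · (log n)^2. Hence f(n) ∈ Θ(n^3 · (log n)^2).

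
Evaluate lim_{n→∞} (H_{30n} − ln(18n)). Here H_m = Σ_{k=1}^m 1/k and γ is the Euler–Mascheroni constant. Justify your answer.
lim = ln(5/3) + γ

By Euler-Maclaurin, H_m = ln m + γ + O(1/m). So
  H_{30n} − ln(18n) = ln(30n) + γ − ln(18n) + O(1/n)
                       = ln(30/18) + γ + O(1/n).
Hence the limit is ln(30/18) + γ (= ln(5/3)).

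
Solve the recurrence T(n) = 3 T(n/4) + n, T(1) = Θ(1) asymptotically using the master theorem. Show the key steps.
T(n) = Θ(n)

log_4 3 ≈ 0.792. f(n) = n dominates n^(log_4 3) since 1 > 0.792, and the regularity condition a·f(n/b) = 3·(n/4)^1 = (3/4)·n ≤ c·f(n) holds with c = 3/4 ≈ 0.75 < 1. So this is Case 3: T(n) = Θ(f(n)) = Θ(n).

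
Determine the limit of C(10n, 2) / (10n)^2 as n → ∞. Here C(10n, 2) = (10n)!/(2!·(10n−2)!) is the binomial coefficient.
lim = 1/2! = 1/2

With N = 10n → ∞: C(N, 2) / N^2 = [N(N−1)…(N−1)] / (2! · N^2) = (1/2!) · 1 · (1 − 1/(10n)). Each factor → 1 as N → ∞, so the limit is 1/2! = 1/2.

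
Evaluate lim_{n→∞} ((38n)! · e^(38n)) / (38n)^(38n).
lim = ∞

Stirling: (38n)! ~ sqrt(2π·38n) · (38n/e)^(38n). Hence
  (38n)! · e^(38n) / (38n)^(38n) ~ sqrt(2π·38n) = sqrt(2π·38) · sqrt(n) → ∞.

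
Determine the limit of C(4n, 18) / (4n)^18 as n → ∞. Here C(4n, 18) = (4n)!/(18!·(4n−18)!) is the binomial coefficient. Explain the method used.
lim = 1/18! = 1/6402373705728000

With N = 4n → ∞: C(N, 18) / N^18 = [N(N−1)…(N−17)] / (18! · N^18) = (1/18!) · 1 · (1 − 1/(4n)) · … · (1 − 17/(4n)). Each factor → 1 as N → ∞, so the limit is 1/18! = 1/6402373705728000.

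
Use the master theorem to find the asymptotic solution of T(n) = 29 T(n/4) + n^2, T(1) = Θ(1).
T(n) = Θ(n^(log_4 29))

Master theorem: compare f(n) = n^2 to n^(log_4 29) where log_4 29 ≈ 2.429. Since 2 < log_4 29, we have f(n) = O(n^(log_4 29 − ε)) for some ε > 0 — Case 1. Hence T(n) = Θ(n^(log_4 29)).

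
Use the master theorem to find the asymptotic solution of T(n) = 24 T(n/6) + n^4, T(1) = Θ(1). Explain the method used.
T(n) = Θ(n^4)

log_6 24 ≈ 1.774. f(n) = n^4 dominates n^(log_6 24) since 4 > 1.774, and the regularity condition a·f(n/b) = 24·(n/6)^4 = (24/1296)·n^4 ≤ c·f(n) holds with c = 24/1296 ≈ 0.0185 < 1. So this is Case 3: T(n) = Θ(f(n)) = Θ(n^4).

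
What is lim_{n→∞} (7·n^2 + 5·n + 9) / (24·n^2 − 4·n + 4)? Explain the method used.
lim = 7/24

For large n the leading n^2 terms dominate both numerator and denominator. Dividing top and bottom by n^2, every other term tends to 0, leaving 7/24.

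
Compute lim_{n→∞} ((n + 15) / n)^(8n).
lim = e^120

Rewrite as (1 + 15/n)^(8n). By the standard limit (1 + x/n)^n → e^x, we have (1 + 15/n)^n → e^15, and raising to the 8th power gives e^120.
More precisely, ln[(1 + 15/n)^(8n)] = 8n · ln(1 + 15/n) = 8n · (15/n + O(1/n^2)) = 120 + O(1/n) → 120.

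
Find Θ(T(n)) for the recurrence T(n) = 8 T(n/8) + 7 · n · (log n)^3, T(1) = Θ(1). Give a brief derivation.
T(n) = Θ(n · (log n)^4)

Here log_8 8 = 1 and f(n) = 7 · n · (log n)^3 = Θ(n^(log_8 8) · (log n)^3). This is the extended Case 2 of the master theorem (f matches the critical exponent up to log factors), giving T(n) = Θ(n^(log_8 8) · (log n)^(3+1)) = Θ(n · (log n)^4).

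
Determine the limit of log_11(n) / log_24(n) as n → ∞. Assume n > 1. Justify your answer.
lim = ln(24) / ln(11) = log_11(24)

Change of base: log_11(n) = ln n / ln 11 and log_24(n) = ln n / ln 24. The ratio is (ln n / ln 11) · (ln 24 / ln n) = ln 24 / ln 11, a constant independent of n. So the limit is ln 24 / ln 11 = log_11(24).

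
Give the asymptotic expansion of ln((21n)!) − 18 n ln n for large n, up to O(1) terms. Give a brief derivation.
ln((21n)!) − 18 n ln n = 3 n ln n + 21(ln 21 − 1) n + (1/2) ln(2π·21n) + O(1/n)

Stirling: ln((21n)!) = 21n ln(21n) − 21n + (1/2) ln(2π·21n) + O(1/n).
Expand 21n ln(21n) = 21n (ln n + ln 21) = 21n ln n + 21n ln 21.
Subtract 18n ln n: leading term is (21 − 18) n ln n = 3 n ln n. The next term is 21n ln 21 − 21n = 21(ln 21 − 1) n. Then the (1/2) ln(2π·21n) correction.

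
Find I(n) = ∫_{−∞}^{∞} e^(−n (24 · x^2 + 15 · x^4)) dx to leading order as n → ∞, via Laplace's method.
I(n) ~ sqrt(π/(24n))

φ(x) = 24 · x^2 + 15 · x^4 has its unique global minimum at x* = 0 (since φ'(x) = 48x + 60x^3 = 0 only at x = 0 for real x with both coefficients positive, and φ → ∞ as |x| → ∞). At x* = 0, φ(0) = 0 and φ''(0) = 48. Laplace's method then gives
  I(n) ~ sqrt(2π / (n · φ''(0))) · e^(−n φ(0)) = sqrt(2π / (48n)) = sqrt(π/(24n)).
The 15 · x^4 term contributes only at subleading order (an O(1/n) relative correction).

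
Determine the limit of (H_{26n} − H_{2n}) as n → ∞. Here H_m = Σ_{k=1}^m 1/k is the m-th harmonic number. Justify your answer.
lim = ln(26/2) = ln 13

Euler-Maclaurin gives H_m = ln m + γ + 1/(2m) + O(1/m^2). The γ and O(1/m) terms cancel in the difference:
  H_{26n} − H_{2n} = ln(26n) − ln(2n) + O(1/n) = ln(26/2) + O(1/n).
Hence the limit is ln(26/2) = ln 13.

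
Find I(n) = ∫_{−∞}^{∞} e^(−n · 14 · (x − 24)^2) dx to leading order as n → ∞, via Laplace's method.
I(n) = sqrt(π/(14n))

Here φ(x) = 14 · (x − 24)^2 has its unique minimum at x* = 24 with φ(x*) = 0 and φ''(x*) = 28. Laplace's method gives
  I(n) ~ e^(−n φ(x*)) · sqrt(2π / (n · φ''(x*))) = sqrt(2π / (28n)) = sqrt(π/(14n)).
This is exact: substituting u = (x − 24)·sqrt(14n) gives I(n) = (1/sqrt(14n)) ∫_{−∞}^{∞} e^(−u^2) du = sqrt(π/(14n)).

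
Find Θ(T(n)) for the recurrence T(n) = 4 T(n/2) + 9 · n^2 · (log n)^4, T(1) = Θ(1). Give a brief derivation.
T(n) = Θ(n^2 · (log n)^5)

Here log_2 4 = 2 and f(n) = 9 · n^2 · (log n)^4 = Θ(n^(log_2 4) · (log n)^4). This is the extended Case 2 of the master theorem (f matches the critical exponent up to log factors), giving T(n) = Θ(n^(log_2 4) · (log n)^(4+1)) = Θ(n^2 · (log n)^5).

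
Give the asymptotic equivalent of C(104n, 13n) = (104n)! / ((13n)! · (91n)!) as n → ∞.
C(104n, 13n) ~ (16777216/823543)^(13n) · sqrt(4/(7π·13n))

Write N = 13n. Apply Stirling to each factorial:
  (8N)! ~ sqrt(2π·8N) · (8N/e)^(8N),
  N! ~ sqrt(2π N) · (N/e)^N,
  (7N)! ~ sqrt(2π·7N) · (7N/e)^(7N).
The exponential factors combine to (8N)^(8N) / (N^N · (7N)^(7N)) = 8^(8N)/7^(7N) = (8^8/7^7)^N = (16777216/823543)^N.
The square-root prefactors combine to sqrt(2π·8N) / (sqrt(2π N)·sqrt(2π·7N)) = sqrt(8 / (2π·7·N)) = sqrt(4/(7π·13n)).
Substituting N = 13n: C(104n, 13n) ~ (16777216/823543)^(13n) · sqrt(4/(7π·13n)).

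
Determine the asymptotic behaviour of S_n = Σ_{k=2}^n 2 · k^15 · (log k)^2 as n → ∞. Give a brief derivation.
S_n ~ n^16 · (log n)^2 / 8

By integral comparison, S_n = ∫_1^n 2 · x^15 · (log x)^2 dx + O(n^15 · (log n)^2). For the integral, the leading term of ∫_1^n x^15 (log x)^2 dx is n^16/16 · (log n)^2 (by repeated integration by parts; each step lowers the log-exponent and produces a relatively O(1/log n) correction). Hence S_n ~ n^16 · (log n)^2 / 8.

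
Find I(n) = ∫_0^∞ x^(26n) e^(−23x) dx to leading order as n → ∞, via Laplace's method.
I(n) ~ (sqrt(2π·26n) / 23) · (26n/(23e))^(26n)

Write the integrand as exp(26n ln x − 23x) and set f(x) = 26n ln x − 23x. Then f'(x) = 26n/x − 23 = 0 at x* = 26n/23, and f''(x*) = −26n/x*^2 = −23^2/(26n). Laplace's method (interior maximum) gives
  I(n) ~ e^(f(x*)) · sqrt(2π / |f''(x*)|)
        = exp(26n ln(26n/23) − 26n) · sqrt(2π · 26n / 23^2)
        = (26n/23)^(26n) e^(−26n) · sqrt(2π·26n) / 23
        = (sqrt(2π·26n) / 23) · (26n/(23e))^(26n).
This matches Γ(26n+1)/23^(26n+1) with Stirling applied to Γ.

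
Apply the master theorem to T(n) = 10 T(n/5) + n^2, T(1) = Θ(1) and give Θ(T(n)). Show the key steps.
T(n) = Θ(n^2)

log_5 10 ≈ 1.431. f(n) = n^2 dominates n^(log_5 10) since 2 > 1.431, and the regularity condition a·f(n/b) = 10·(n/5)^2 = (10/25)·n^2 ≤ c·f(n) holds with c = 10/25 ≈ 0.4 < 1. So this is Case 3: T(n) = Θ(f(n)) = Θ(n^2).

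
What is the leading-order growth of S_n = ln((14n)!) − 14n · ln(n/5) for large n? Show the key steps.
S_n ~ 14n · (ln 70 − 1) + O(ln n)

Stirling: ln((14n)!) = 14n ln(14n) − 14n + O(ln n).
  S_n = 14n ln(14n) − 14n − 14n ln(n/5) + O(ln n)
      = 14n ln(14n) − 14n ln n + 14n ln 5 − 14n + O(ln n)
      = 14n ln 14 + 14n ln 5 − 14n + O(ln n)
      = 14n (ln 70 − 1) + O(ln n).
Numerically ln(70) − 1 ≈ 3.2485.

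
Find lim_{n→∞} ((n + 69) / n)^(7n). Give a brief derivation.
lim = e^483

Rewrite as (1 + 69/n)^(7n). By the standard limit (1 + x/n)^n → e^x, we have (1 + 69/n)^n → e^69, and raising to the 7th power gives e^483.
More precisely, ln[(1 + 69/n)^(7n)] = 7n · ln(1 + 69/n) = 7n · (69/n + O(1/n^2)) = 483 + O(1/n) → 483.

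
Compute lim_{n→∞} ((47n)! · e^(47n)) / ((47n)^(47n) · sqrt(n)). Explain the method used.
lim = sqrt(2π·47)

Stirling: (47n)! ~ sqrt(2π·47n) · (47n/e)^(47n). Hence
  (47n)! · e^(47n) / (47n)^(47n) ~ sqrt(2π·47n).
Dividing by sqrt(n): sqrt(2π·47n) / sqrt(n) = sqrt(2π·47) · n^((1−1)/2), so the limit is sqrt(2π·47).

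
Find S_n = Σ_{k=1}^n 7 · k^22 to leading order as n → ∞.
S_n ~ 7 · n^23 / 23

By integral comparison (Euler-Maclaurin), Σ_{k=1}^n 7 · k^22 = 7 · ∫_0^n x^22 dx + O(n^22) = 7 · n^23/23 + O(n^22). (Equivalently, Faulhaber's formula gives the same leading term.)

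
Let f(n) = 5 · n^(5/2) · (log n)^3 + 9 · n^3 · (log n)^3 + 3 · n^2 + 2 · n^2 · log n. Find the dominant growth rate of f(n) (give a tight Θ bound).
f(n) ∈ Θ(n^3 · (log n)^3)

Compare the terms by growth order. For large n, n^a · (log n)^b dominates n^a' · (log n)^b' iff a > a', or (a = a' and b > b'). Ranking the 4 terms shows the dominant one is 9 · n^3 · (log n)^3. Hence f(n) ∈ Θ(n^3 · (log n)^3).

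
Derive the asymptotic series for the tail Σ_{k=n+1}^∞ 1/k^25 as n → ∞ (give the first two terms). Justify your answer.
Σ_{k>n} 1/k^25 = 1/(24 · n^24) − 1/(2 · n^25) + O(1/n^26)

Compare to the integral: ∫_{n}^∞ x^(−25) dx = [−x^(−24)/24]_{n}^∞ = 1/((25−1)·n^24). The Euler-Maclaurin correction adds −f(n)/2 = −1/(2·n^25). Euler-Maclaurin then gives
  Σ_{k>n} 1/k^25 = ∫_{n}^∞ dx/x^25 − 1/(2·n^25) + O(1/n^26).
(Equivalently this is ζ(25) − Σ_{k≤n} 1/k^25.)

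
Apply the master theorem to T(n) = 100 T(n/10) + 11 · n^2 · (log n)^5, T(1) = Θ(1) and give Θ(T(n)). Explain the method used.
T(n) = Θ(n^2 · (log n)^6)

Here log_10 100 = 2 and f(n) = 11 · n^2 · (log n)^5 = Θ(n^(log_10 100) · (log n)^5). This is the extended Case 2 of the master theorem (f matches the critical exponent up to log factors), giving T(n) = Θ(n^(log_10 100) · (log n)^(5+1)) = Θ(n^2 · (log n)^6).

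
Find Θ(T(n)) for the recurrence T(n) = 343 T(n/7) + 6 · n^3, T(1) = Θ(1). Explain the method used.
T(n) = Θ(n^3 log n)

log_7 343 = 3, and f(n) = 6 · n^3 = Θ(n^(log_7 343)). This is Case 2 of the master theorem: T(n) = Θ(f(n) · log n) = Θ(n^3 log n).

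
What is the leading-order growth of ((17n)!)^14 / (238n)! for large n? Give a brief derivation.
((17n)!)^14/(238n)! ~ ((2π·17n)^(13/2) / sqrt(14)) · 14^(−14·17n)  →  0

Write N = 17n. Stirling: N! ~ sqrt(2π N)(N/e)^N and (14N)! ~ sqrt(2π·14N)·(14N/e)^(14N).
  (N!)^14/(14N)! ~ (2π N)^(14/2) (N/e)^(14N) / [sqrt(2π·14N) (14N/e)^(14N)]
     = (2π N)^(14/2) / sqrt(2π·14N) · (N/(14N))^(14N)
     = (2π N)^((14−1)/2) / sqrt(14) · 14^(−14N).
Since 14^14 > 1, the factor 14^(−14N) decays exponentially, so the ratio → 0. Substituting N = 17n gives the stated form.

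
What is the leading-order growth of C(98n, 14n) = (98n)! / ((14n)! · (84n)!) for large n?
C(98n, 14n) ~ (823543/46656)^(14n) · sqrt(7/(12π·14n))

Write N = 14n. Apply Stirling to each factorial:
  (7N)! ~ sqrt(2π·7N) · (7N/e)^(7N),
  N! ~ sqrt(2π N) · (N/e)^N,
  (6N)! ~ sqrt(2π·6N) · (6N/e)^(6N).
The exponential factors combine to (7N)^(7N) / (N^N · (6N)^(6N)) = 7^(7N)/6^(6N) = (7^7/6^6)^N = (823543/46656)^N.
The square-root prefactors combine to sqrt(2π·7N) / (sqrt(2π N)·sqrt(2π·6N)) = sqrt(7 / (2π·6·N)) = sqrt(7/(12π·14n)).
Substituting N = 14n: C(98n, 14n) ~ (823543/46656)^(14n) · sqrt(7/(12π·14n)).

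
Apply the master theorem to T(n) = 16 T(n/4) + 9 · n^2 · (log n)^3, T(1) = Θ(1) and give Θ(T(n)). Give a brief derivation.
T(n) = Θ(n^2 · (log n)^4)

Here log_4 16 = 2 and f(n) = 9 · n^2 · (log n)^3 = Θ(n^(log_4 16) · (log n)^3). This is the extended Case 2 of the master theorem (f matches the critical exponent up to log factors), giving T(n) = Θ(n^(log_4 16) · (log n)^(3+1)) = Θ(n^2 · (log n)^4).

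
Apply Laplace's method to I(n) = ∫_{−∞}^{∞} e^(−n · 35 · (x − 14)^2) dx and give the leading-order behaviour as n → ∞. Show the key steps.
I(n) = sqrt(π/(35n))

Here φ(x) = 35 · (x − 14)^2 has its unique minimum at x* = 14 with φ(x*) = 0 and φ''(x*) = 70. Laplace's method gives
  I(n) ~ e^(−n φ(x*)) · sqrt(2π / (n · φ''(x*))) = sqrt(2π / (70n)) = sqrt(π/(35n)).
This is exact: substituting u = (x − 14)·sqrt(35n) gives I(n) = (1/sqrt(35n)) ∫_{−∞}^{∞} e^(−u^2) du = sqrt(π/(35n)).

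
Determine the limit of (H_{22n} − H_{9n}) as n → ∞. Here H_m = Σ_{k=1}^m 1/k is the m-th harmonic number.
lim = ln(22/9)

Euler-Maclaurin gives H_m = ln m + γ + 1/(2m) + O(1/m^2). The γ and O(1/m) terms cancel in the difference:
  H_{22n} − H_{9n} = ln(22n) − ln(9n) + O(1/n) = ln(22/9) + O(1/n).
Hence the limit is ln(22/9).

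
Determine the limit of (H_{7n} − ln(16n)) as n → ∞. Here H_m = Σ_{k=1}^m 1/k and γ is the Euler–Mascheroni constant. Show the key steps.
lim = ln(7/16) + γ

By Euler-Maclaurin, H_m = ln m + γ + O(1/m). So
  H_{7n} − ln(16n) = ln(7n) + γ − ln(16n) + O(1/n)
                       = ln(7/16) + γ + O(1/n).
Hence the limit is ln(7/16) + γ.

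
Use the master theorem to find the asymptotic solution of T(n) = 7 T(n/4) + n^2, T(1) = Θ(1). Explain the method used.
T(n) = Θ(n^2)

log_4 7 ≈ 1.404. f(n) = n^2 dominates n^(log_4 7) since 2 > 1.404, and the regularity condition a·f(n/b) = 7·(n/4)^2 = (7/16)·n^2 ≤ c·f(n) holds with c = 7/16 ≈ 0.438 < 1. So this is Case 3: T(n) = Θ(f(n)) = Θ(n^2).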